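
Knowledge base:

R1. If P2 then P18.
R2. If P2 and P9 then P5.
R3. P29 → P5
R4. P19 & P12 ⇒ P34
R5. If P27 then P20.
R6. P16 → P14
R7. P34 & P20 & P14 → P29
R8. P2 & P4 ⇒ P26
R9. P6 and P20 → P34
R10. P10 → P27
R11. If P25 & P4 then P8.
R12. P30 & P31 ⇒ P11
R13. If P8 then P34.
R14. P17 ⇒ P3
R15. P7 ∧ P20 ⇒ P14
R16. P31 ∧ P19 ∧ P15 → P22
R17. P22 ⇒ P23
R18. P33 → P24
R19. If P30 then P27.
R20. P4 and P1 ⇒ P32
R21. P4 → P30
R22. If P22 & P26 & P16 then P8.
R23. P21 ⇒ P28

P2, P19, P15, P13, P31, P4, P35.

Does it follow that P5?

Forward chaining from the given facts derives: P18, P26, P22, P23, P30, P11, P27, P20.
Rules concluding P5: R2 needs P9; R3 needs P29 — none of these are established.

No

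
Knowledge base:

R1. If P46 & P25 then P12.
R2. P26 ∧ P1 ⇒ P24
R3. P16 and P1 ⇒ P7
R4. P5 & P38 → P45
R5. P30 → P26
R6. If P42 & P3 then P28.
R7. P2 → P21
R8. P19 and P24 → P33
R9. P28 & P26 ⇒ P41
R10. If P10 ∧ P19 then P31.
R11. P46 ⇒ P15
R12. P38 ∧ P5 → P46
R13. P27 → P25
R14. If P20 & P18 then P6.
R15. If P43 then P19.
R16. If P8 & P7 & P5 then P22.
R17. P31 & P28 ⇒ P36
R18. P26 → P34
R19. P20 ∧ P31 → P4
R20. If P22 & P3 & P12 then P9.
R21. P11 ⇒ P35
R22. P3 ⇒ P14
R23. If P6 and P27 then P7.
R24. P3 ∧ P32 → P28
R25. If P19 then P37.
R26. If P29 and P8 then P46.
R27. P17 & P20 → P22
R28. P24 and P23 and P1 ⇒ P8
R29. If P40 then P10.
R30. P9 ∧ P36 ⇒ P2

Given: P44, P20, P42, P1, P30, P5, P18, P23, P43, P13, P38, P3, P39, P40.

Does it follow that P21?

Forward chaining from the given facts derives: P45, P26, P28, P41, P46, P6, P19, P34, P14, P37, P10, P24, P33, P31, P15, P36, P4, P8.
The only rule concluding P21 is R7, which needs P2; that is never established.

No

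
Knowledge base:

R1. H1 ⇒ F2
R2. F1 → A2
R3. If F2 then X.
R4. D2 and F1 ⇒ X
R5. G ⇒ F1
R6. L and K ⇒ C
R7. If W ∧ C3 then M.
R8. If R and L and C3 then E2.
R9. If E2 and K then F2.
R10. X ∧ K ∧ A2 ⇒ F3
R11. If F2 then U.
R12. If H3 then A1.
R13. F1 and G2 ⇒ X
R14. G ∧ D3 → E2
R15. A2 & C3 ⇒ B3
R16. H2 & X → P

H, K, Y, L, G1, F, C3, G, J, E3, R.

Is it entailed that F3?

Yes

F1  (by R5: G)
E2  (by R8: R, L, C3)
F2  (by R9: E2, K)
A2  (by R2: F1)
X  (by R3: F2)
F3  (by R10: X, K, A2)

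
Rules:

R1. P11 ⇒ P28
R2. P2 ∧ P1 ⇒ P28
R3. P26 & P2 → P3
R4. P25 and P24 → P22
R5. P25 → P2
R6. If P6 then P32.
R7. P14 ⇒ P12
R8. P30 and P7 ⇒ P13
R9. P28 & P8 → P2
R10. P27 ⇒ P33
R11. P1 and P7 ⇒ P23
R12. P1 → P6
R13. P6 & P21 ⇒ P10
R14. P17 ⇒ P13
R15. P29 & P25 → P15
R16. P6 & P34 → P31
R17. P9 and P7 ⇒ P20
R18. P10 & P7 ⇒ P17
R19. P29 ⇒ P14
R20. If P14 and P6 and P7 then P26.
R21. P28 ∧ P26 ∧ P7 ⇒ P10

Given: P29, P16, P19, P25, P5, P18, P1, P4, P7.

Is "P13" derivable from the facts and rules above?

Yes

P2  (by R5: P25)
P6  (by R12: P1)
P14  (by R19: P29)
P26  (by R20: P14, P6, P7)
P28  (by R2: P2, P1)
P10  (by R21: P28, P26, P7)
P17  (by R18: P10, P7)
P13  (by R14: P17)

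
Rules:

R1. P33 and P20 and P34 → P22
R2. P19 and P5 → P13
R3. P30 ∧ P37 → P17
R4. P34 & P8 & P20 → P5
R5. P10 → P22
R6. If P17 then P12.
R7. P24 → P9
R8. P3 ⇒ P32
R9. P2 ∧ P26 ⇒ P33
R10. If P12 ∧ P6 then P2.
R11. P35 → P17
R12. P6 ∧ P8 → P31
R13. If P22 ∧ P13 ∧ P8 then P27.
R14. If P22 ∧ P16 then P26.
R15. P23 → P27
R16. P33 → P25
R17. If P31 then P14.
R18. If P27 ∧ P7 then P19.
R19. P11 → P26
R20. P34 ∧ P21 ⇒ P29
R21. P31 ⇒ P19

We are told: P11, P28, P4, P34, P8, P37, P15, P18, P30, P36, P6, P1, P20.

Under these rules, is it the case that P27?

Yes

P17  (by R3: P30, P37)
P5  (by R4: P34, P8, P20)
P12  (by R6: P17)
P2  (by R10: P12, P6)
P31  (by R12: P6, P8)
P26  (by R19: P11)
P19  (by R21: P31)
P13  (by R2: P19, P5)
P33  (by R9: P2, P26)
P22  (by R1: P33, P20, P34)
P27  (by R13: P22, P13, P8)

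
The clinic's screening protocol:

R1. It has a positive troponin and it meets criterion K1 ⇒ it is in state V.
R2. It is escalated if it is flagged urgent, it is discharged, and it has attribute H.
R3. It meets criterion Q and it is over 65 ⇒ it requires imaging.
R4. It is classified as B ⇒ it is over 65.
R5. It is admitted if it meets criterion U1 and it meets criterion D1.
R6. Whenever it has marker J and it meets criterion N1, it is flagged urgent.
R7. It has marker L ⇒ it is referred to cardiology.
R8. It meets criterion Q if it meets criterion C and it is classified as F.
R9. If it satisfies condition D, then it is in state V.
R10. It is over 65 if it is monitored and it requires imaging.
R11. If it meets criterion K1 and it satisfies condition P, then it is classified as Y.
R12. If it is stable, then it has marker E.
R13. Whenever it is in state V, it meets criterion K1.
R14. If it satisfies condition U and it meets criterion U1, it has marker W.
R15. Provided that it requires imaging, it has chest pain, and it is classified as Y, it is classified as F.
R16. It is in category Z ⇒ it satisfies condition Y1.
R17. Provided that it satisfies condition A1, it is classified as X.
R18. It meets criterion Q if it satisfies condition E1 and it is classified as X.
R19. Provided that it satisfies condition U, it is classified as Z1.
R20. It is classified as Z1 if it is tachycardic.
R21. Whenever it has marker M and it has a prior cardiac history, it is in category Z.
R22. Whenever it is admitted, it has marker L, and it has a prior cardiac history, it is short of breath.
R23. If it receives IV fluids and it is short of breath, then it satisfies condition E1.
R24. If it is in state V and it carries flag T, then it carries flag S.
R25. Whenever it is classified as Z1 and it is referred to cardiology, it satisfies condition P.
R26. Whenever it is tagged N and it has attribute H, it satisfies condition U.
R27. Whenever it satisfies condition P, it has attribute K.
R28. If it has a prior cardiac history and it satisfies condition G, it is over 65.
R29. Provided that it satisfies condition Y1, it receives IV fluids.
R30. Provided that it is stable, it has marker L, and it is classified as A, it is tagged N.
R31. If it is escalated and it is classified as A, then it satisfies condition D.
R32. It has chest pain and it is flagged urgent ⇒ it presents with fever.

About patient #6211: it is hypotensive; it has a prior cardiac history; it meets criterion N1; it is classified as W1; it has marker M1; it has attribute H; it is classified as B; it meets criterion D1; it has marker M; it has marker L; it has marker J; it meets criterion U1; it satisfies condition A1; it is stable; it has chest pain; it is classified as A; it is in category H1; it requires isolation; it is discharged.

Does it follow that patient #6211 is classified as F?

By R4 (it is classified as B): it is over 65.
By R5 (it meets criterion U1, it meets criterion D1): it is admitted.
By R6 (it has marker J, it meets criterion N1): it is flagged urgent.
By R7 (it has marker L): it is referred to cardiology.
By R17 (it satisfies condition A1): it is classified as X.
By R21 (it has marker M, it has a prior cardiac history): it is in category Z.
By R22 (it is admitted, it has marker L, it has a prior cardiac history): it is short of breath.
By R30 (it is stable, it has marker L, it is classified as A): it is tagged N.
By R2 (it is flagged urgent, it is discharged, it has attribute H): it is escalated.
By R16 (it is in category Z): it satisfies condition Y1.
By R26 (it is tagged N, it has attribute H): it satisfies condition U.
By R29 (it satisfies condition Y1): it receives IV fluids.
By R31 (it is escalated, it is classified as A): it satisfies condition D.
By R9 (it satisfies condition D): it is in state V.
By R13 (it is in state V): it meets criterion K1.
By R19 (it satisfies condition U): it is classified as Z1.
By R23 (it receives IV fluids, it is short of breath): it satisfies condition E1.
By R25 (it is classified as Z1, it is referred to cardiology): it satisfies condition P.
By R11 (it meets criterion K1, it satisfies condition P): it is classified as Y.
By R18 (it satisfies condition E1, it is classified as X): it meets criterion Q.
By R3 (it meets criterion Q, it is over 65): it requires imaging.
By R15 (it requires imaging, it has chest pain, it is classified as Y): it is classified as F.

Yes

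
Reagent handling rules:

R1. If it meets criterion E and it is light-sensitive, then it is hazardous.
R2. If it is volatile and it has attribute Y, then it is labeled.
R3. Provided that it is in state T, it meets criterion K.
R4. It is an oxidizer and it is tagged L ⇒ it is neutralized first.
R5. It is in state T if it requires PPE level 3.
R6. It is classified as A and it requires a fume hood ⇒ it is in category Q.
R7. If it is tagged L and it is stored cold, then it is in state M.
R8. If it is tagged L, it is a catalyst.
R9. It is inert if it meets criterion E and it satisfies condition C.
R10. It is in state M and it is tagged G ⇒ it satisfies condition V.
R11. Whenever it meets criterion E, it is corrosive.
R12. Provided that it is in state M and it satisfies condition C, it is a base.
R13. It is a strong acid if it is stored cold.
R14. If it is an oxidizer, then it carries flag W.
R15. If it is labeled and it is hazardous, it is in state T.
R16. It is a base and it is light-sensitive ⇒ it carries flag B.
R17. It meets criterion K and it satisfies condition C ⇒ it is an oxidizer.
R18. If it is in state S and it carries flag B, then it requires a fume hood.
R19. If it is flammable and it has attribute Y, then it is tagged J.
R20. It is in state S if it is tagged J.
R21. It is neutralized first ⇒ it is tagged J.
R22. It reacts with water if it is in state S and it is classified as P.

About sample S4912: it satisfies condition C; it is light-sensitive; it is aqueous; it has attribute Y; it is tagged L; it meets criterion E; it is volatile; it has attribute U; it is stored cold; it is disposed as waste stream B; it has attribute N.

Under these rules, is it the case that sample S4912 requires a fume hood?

Yes

By R1 (it meets criterion E, it is light-sensitive): it is hazardous.
By R2 (it is volatile, it has attribute Y): it is labeled.
By R7 (it is tagged L, it is stored cold): it is in state M.
By R12 (it is in state M, it satisfies condition C): it is a base.
By R15 (it is labeled, it is hazardous): it is in state T.
By R16 (it is a base, it is light-sensitive): it carries flag B.
By R3 (it is in state T): it meets criterion K.
By R17 (it meets criterion K, it satisfies condition C): it is an oxidizer.
By R4 (it is an oxidizer, it is tagged L): it is neutralized first.
By R21 (it is neutralized first): it is tagged J.
By R20 (it is tagged J): it is in state S.
By R18 (it is in state S, it carries flag B): it requires a fume hood.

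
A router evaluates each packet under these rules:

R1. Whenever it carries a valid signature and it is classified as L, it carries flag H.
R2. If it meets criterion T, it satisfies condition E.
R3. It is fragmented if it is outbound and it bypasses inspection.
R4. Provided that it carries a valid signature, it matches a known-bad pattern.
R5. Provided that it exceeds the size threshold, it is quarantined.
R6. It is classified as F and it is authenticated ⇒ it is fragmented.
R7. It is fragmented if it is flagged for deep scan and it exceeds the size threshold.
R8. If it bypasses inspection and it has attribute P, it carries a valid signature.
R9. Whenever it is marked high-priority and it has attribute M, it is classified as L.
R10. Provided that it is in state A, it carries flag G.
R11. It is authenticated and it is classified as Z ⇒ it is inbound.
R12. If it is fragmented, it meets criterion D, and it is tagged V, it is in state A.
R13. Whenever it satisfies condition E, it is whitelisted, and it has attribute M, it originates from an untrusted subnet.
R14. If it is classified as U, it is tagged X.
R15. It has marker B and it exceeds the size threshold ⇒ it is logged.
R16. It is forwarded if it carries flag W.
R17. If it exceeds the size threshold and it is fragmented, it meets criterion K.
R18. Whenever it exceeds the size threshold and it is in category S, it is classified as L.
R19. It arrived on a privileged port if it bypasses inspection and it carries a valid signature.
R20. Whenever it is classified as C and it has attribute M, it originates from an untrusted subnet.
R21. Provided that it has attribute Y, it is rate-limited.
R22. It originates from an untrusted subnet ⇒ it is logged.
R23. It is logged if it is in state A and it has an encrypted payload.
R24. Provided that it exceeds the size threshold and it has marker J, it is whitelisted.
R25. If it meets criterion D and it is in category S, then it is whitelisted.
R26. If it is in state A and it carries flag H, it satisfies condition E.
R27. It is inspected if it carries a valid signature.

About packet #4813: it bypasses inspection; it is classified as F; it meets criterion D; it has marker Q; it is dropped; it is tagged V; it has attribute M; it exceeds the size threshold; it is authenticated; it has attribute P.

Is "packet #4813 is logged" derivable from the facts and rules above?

No

Forward chaining from the given facts derives: is quarantined, is fragmented, carries a valid signature, is in state A, meets criterion K, arrived on a privileged port, is inspected, matches a known-bad pattern, carries flag G.
Rules concluding "it is logged": R15 needs "it has marker B"; R22 needs "it originates from an untrusted subnet"; R23 needs "it has an encrypted payload" — none of these are established.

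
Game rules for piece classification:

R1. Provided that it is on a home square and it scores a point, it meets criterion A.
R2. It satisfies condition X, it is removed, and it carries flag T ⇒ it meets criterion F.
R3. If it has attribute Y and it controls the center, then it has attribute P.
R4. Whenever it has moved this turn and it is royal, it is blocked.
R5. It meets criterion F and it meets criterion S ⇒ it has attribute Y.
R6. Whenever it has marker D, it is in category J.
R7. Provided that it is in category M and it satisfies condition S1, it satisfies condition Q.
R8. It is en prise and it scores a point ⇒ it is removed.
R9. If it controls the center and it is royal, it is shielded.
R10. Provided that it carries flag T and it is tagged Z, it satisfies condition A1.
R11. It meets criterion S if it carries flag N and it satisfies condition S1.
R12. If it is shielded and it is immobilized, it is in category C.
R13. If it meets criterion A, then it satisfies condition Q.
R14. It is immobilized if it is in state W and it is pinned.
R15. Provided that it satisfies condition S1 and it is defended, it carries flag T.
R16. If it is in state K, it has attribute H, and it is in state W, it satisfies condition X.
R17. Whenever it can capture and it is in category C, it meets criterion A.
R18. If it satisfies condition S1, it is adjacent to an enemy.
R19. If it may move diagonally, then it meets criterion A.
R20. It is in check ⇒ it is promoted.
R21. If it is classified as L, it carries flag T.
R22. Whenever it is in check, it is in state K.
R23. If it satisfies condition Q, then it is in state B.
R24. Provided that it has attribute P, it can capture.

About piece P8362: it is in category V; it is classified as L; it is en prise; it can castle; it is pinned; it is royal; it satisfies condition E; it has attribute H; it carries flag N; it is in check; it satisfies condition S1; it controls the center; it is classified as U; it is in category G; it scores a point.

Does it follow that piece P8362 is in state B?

Forward chaining from the given facts derives: is removed, is shielded, meets criterion S, is adjacent to an enemy, is promoted, carries flag T, is in state K.
The only rule concluding "it is in state B" is R23, which needs "it satisfies condition Q"; that is never established.

No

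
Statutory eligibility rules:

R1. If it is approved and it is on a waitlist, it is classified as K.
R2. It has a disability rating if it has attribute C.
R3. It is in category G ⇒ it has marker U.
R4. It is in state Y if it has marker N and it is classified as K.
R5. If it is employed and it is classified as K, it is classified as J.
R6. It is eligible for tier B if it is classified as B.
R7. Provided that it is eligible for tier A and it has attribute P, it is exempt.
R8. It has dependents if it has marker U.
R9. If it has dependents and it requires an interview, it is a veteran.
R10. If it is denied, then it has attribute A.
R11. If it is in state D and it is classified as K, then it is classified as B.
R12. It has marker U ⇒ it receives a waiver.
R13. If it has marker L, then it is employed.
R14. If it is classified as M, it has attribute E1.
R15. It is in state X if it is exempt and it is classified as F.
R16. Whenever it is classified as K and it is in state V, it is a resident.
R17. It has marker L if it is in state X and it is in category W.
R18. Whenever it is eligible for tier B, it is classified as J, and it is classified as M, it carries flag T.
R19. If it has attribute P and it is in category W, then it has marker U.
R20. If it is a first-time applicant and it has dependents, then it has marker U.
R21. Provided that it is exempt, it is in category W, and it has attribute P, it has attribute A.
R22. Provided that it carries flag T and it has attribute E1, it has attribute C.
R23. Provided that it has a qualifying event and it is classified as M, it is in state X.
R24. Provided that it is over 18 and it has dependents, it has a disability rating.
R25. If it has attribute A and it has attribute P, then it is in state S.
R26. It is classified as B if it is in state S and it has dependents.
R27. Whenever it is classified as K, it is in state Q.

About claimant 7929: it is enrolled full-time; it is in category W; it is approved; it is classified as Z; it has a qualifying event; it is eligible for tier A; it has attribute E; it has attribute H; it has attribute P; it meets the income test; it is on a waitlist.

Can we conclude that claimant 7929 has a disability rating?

Forward chaining from the given facts derives: is classified as K, is exempt, has marker U, has attribute A, is in state S, is in state Q, has dependents, receives a waiver, is classified as B, is eligible for tier B.
Rules concluding "it has a disability rating": R2 needs "it has attribute C"; R24 needs "it is over 18" — none of these are established.

No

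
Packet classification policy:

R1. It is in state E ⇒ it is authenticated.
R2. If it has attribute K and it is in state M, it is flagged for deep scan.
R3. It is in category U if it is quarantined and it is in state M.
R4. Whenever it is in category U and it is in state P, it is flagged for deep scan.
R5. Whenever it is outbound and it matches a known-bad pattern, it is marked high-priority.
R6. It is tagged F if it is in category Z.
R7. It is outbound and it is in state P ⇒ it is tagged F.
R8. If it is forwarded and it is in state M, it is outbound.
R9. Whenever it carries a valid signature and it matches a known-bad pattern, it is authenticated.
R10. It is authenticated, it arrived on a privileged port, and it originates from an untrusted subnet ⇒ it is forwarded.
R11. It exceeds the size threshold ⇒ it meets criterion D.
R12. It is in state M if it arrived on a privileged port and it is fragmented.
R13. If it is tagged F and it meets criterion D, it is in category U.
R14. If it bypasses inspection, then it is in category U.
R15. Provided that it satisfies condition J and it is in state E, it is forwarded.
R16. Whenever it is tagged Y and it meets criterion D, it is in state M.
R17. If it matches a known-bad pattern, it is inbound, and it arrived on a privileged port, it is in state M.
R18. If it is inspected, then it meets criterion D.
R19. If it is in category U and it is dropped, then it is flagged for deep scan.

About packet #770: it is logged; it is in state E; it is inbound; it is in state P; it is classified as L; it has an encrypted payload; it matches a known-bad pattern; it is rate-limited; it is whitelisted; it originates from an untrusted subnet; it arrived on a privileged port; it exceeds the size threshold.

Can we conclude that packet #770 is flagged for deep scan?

Yes

By R1 (it is in state E): it is authenticated.
By R10 (it is authenticated, it arrived on a privileged port, it originates from an untrusted subnet): it is forwarded.
By R11 (it exceeds the size threshold): it meets criterion D.
By R17 (it matches a known-bad pattern, it is inbound, it arrived on a privileged port): it is in state M.
By R8 (it is forwarded, it is in state M): it is outbound.
By R7 (it is outbound, it is in state P): it is tagged F.
By R13 (it is tagged F, it meets criterion D): it is in category U.
By R4 (it is in category U, it is in state P): it is flagged for deep scan.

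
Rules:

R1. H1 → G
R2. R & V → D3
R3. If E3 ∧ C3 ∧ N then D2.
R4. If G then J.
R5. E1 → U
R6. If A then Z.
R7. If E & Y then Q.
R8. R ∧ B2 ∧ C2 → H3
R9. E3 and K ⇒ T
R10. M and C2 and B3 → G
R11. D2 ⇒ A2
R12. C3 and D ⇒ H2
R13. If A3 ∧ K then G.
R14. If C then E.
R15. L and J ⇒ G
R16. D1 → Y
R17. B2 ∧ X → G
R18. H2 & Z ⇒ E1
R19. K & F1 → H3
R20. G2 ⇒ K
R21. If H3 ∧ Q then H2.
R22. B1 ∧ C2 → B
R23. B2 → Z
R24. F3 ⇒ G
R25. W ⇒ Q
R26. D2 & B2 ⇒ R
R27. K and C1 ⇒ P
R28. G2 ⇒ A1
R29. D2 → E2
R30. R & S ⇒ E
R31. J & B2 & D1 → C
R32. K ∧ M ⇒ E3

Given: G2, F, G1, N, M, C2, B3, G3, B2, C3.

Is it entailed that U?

No

Forward chaining from the given facts derives: G, K, Z, A1, E3, D2, J, T, A2, R, E2, H3.
The only rule concluding U is R5, which needs E1; that is never established.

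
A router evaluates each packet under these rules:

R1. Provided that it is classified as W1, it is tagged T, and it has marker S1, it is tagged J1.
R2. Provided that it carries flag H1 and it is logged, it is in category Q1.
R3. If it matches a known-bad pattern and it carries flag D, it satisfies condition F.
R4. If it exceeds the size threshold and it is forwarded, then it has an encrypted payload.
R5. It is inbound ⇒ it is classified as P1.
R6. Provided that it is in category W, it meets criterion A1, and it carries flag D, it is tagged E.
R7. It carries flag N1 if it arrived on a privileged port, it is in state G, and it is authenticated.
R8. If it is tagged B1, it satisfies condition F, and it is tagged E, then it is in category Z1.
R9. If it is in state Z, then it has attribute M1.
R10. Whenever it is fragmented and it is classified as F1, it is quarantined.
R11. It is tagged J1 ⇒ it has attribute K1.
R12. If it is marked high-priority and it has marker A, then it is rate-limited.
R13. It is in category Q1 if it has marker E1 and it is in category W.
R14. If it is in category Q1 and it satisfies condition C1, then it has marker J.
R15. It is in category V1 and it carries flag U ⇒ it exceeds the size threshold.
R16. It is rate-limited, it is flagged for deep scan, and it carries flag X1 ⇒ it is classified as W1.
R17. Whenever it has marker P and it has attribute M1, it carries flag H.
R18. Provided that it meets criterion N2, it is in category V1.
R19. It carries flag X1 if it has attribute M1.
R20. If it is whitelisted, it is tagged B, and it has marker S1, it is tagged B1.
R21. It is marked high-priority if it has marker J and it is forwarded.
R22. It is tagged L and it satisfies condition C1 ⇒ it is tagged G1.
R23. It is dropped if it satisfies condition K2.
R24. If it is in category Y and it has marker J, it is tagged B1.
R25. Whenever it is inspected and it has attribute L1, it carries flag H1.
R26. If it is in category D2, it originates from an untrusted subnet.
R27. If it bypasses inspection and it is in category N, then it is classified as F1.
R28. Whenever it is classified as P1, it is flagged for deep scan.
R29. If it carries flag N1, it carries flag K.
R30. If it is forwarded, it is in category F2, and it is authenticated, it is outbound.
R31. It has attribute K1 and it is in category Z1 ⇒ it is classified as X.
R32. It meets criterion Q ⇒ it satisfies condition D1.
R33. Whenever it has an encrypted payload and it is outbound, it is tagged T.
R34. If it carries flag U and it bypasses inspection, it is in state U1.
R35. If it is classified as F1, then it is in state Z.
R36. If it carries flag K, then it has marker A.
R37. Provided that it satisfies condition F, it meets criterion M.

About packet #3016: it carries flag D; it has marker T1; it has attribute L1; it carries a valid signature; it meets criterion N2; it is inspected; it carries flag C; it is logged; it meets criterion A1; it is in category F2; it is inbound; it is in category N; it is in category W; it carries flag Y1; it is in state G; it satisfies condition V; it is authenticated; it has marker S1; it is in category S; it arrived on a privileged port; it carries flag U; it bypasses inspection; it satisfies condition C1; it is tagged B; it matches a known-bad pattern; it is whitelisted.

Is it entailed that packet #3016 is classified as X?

Forward chaining from the given facts derives: satisfies condition F, is classified as P1, is tagged E, carries flag N1, is in category V1, is tagged B1, carries flag H1, is classified as F1, is flagged for deep scan, carries flag K, is in state U1, is in state Z, has marker A, meets criterion M, is in category Q1, is in category Z1, has attribute M1, has marker J, exceeds the size threshold, carries flag X1.
The only rule concluding "it is classified as X" is R31, which needs "it has attribute K1"; that is never established.

No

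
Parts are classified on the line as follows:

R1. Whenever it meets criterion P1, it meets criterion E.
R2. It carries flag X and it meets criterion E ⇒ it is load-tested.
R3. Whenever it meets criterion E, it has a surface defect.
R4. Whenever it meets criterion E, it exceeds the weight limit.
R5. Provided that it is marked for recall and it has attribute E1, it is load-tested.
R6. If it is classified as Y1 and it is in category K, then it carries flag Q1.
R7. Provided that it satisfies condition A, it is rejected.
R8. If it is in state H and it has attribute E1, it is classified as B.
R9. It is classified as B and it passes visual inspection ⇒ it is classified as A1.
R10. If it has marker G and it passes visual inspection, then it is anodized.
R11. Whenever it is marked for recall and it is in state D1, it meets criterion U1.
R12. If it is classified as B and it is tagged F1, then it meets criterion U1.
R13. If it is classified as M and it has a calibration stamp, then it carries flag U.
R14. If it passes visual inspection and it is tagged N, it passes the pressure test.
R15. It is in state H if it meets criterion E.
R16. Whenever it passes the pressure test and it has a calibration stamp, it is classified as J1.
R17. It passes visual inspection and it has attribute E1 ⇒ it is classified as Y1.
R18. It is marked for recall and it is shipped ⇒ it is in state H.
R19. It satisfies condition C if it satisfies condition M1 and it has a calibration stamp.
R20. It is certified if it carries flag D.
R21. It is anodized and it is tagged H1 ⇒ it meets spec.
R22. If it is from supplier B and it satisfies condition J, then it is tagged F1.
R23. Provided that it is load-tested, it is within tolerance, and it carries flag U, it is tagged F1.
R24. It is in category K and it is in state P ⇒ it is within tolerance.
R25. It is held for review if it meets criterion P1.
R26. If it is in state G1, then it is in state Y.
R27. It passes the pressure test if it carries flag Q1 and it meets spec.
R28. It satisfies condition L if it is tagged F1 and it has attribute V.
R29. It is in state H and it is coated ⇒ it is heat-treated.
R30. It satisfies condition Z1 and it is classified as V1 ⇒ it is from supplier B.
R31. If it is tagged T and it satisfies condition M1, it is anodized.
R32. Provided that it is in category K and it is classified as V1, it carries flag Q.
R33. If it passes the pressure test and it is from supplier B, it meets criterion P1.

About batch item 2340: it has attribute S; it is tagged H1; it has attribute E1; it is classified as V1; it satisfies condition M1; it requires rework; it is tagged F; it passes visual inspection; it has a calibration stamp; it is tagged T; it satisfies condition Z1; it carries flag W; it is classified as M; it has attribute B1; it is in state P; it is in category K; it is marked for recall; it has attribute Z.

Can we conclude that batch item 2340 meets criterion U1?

Yes

By R5 (it is marked for recall, it has attribute E1): it is load-tested.
By R13 (it is classified as M, it has a calibration stamp): it carries flag U.
By R17 (it passes visual inspection, it has attribute E1): it is classified as Y1.
By R24 (it is in category K, it is in state P): it is within tolerance.
By R30 (it satisfies condition Z1, it is classified as V1): it is from supplier B.
By R31 (it is tagged T, it satisfies condition M1): it is anodized.
By R6 (it is classified as Y1, it is in category K): it carries flag Q1.
By R21 (it is anodized, it is tagged H1): it meets spec.
By R23 (it is load-tested, it is within tolerance, it carries flag U): it is tagged F1.
By R27 (it carries flag Q1, it meets spec): it passes the pressure test.
By R33 (it passes the pressure test, it is from supplier B): it meets criterion P1.
By R1 (it meets criterion P1): it meets criterion E.
By R15 (it meets criterion E): it is in state H.
By R8 (it is in state H, it has attribute E1): it is classified as B.
By R12 (it is classified as B, it is tagged F1): it meets criterion U1.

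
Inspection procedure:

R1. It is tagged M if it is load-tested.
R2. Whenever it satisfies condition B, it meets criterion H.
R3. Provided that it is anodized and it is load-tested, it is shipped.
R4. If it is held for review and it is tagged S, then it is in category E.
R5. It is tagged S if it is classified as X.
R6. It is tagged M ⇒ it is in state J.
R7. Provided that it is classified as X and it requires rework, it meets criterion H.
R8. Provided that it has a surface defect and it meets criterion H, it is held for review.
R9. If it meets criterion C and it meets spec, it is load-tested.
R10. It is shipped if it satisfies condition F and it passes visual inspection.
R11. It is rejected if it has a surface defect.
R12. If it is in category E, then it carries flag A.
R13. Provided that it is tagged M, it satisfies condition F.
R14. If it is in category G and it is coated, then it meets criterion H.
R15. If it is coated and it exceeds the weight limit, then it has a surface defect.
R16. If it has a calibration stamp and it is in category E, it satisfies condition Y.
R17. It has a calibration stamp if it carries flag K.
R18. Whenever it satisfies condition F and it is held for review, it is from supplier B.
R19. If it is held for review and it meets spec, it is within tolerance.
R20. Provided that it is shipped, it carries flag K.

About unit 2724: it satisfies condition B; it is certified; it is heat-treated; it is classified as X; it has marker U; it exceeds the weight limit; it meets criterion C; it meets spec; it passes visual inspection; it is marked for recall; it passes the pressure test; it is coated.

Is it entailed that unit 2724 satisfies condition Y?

Yes

By R2 (it satisfies condition B): it meets criterion H.
By R5 (it is classified as X): it is tagged S.
By R9 (it meets criterion C, it meets spec): it is load-tested.
By R15 (it is coated, it exceeds the weight limit): it has a surface defect.
By R1 (it is load-tested): it is tagged M.
By R8 (it has a surface defect, it meets criterion H): it is held for review.
By R13 (it is tagged M): it satisfies condition F.
By R4 (it is held for review, it is tagged S): it is in category E.
By R10 (it satisfies condition F, it passes visual inspection): it is shipped.
By R20 (it is shipped): it carries flag K.
By R17 (it carries flag K): it has a calibration stamp.
By R16 (it has a calibration stamp, it is in category E): it satisfies condition Y.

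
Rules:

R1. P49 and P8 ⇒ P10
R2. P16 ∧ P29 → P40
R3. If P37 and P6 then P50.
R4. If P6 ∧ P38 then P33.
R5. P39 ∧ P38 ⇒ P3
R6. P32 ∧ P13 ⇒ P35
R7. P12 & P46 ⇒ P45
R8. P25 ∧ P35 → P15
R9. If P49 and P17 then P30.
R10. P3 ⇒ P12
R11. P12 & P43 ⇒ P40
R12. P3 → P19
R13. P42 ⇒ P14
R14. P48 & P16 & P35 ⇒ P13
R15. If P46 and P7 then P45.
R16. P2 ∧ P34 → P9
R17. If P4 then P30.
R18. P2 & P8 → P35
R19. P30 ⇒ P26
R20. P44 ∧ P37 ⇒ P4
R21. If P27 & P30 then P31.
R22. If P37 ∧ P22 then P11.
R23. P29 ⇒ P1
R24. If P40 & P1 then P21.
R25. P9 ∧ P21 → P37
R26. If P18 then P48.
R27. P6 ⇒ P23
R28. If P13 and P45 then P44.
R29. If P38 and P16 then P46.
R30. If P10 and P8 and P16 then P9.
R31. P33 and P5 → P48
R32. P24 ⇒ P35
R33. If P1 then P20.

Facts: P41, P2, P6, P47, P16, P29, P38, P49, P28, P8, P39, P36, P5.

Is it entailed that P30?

Yes

P10  (by R1: P49, P8)
P40  (by R2: P16, P29)
P33  (by R4: P6, P38)
P3  (by R5: P39, P38)
P12  (by R10: P3)
P35  (by R18: P2, P8)
P1  (by R23: P29)
P21  (by R24: P40, P1)
P46  (by R29: P38, P16)
P9  (by R30: P10, P8, P16)
P48  (by R31: P33, P5)
P45  (by R7: P12, P46)
P13  (by R14: P48, P16, P35)
P37  (by R25: P9, P21)
P44  (by R28: P13, P45)
P4  (by R20: P44, P37)
P30  (by R17: P4)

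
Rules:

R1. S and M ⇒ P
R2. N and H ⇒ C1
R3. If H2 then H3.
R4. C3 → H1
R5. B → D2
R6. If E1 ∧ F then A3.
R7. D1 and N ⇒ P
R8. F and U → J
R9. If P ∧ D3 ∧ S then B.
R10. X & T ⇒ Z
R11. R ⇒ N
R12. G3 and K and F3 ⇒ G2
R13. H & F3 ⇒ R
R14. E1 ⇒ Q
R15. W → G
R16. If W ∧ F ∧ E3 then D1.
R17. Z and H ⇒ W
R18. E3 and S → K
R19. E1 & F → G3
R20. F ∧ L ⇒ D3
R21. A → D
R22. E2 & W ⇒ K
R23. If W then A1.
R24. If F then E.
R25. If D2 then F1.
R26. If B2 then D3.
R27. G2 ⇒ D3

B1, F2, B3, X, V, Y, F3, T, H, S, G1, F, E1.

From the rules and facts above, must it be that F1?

Forward chaining from the given facts derives: A3, Z, R, Q, W, G3, A1, E, N, G, C1.
The only rule concluding F1 is R25, which needs D2; that is never established.

No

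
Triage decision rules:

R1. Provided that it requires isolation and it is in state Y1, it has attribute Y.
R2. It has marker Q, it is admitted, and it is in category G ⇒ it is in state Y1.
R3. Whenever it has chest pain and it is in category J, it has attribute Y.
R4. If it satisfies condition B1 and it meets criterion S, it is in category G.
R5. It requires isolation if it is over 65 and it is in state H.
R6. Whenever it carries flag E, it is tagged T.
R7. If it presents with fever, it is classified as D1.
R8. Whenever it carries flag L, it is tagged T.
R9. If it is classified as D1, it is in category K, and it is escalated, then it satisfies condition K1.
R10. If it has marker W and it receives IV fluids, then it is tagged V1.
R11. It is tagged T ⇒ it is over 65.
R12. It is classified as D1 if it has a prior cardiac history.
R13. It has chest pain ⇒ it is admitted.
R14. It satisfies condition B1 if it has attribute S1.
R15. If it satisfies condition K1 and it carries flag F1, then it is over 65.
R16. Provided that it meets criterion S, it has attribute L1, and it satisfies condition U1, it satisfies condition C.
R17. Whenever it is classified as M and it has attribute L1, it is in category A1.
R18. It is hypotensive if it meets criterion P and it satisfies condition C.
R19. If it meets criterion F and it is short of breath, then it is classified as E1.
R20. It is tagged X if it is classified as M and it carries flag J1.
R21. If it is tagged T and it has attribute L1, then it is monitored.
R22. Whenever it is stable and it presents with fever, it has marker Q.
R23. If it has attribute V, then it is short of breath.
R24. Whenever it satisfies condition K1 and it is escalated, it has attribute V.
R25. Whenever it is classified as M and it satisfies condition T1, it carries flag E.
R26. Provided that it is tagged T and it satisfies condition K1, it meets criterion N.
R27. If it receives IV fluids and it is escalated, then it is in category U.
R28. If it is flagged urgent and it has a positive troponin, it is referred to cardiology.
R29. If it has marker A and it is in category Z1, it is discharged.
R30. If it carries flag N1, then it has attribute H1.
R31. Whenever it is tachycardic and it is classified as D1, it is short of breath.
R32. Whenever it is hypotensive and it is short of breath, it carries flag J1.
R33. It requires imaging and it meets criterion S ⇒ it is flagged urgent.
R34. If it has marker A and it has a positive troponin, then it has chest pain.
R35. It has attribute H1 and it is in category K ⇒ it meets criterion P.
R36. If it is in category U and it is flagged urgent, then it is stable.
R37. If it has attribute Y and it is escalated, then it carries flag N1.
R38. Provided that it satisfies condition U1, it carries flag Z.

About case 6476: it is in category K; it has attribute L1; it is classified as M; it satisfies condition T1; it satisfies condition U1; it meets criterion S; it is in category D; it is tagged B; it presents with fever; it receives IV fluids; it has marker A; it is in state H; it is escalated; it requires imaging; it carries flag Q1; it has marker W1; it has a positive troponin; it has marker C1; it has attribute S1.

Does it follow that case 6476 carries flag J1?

Yes

By R7 (it presents with fever): it is classified as D1.
By R9 (it is classified as D1, it is in category K, it is escalated): it satisfies condition K1.
By R14 (it has attribute S1): it satisfies condition B1.
By R16 (it meets criterion S, it has attribute L1, it satisfies condition U1): it satisfies condition C.
By R24 (it satisfies condition K1, it is escalated): it has attribute V.
By R25 (it is classified as M, it satisfies condition T1): it carries flag E.
By R27 (it receives IV fluids, it is escalated): it is in category U.
By R33 (it requires imaging, it meets criterion S): it is flagged urgent.
By R34 (it has marker A, it has a positive troponin): it has chest pain.
By R36 (it is in category U, it is flagged urgent): it is stable.
By R4 (it satisfies condition B1, it meets criterion S): it is in category G.
By R6 (it carries flag E): it is tagged T.
By R11 (it is tagged T): it is over 65.
By R13 (it has chest pain): it is admitted.
By R22 (it is stable, it presents with fever): it has marker Q.
By R23 (it has attribute V): it is short of breath.
By R2 (it has marker Q, it is admitted, it is in category G): it is in state Y1.
By R5 (it is over 65, it is in state H): it requires isolation.
By R1 (it requires isolation, it is in state Y1): it has attribute Y.
By R37 (it has attribute Y, it is escalated): it carries flag N1.
By R30 (it carries flag N1): it has attribute H1.
By R35 (it has attribute H1, it is in category K): it meets criterion P.
By R18 (it meets criterion P, it satisfies condition C): it is hypotensive.
By R32 (it is hypotensive, it is short of breath): it carries flag J1.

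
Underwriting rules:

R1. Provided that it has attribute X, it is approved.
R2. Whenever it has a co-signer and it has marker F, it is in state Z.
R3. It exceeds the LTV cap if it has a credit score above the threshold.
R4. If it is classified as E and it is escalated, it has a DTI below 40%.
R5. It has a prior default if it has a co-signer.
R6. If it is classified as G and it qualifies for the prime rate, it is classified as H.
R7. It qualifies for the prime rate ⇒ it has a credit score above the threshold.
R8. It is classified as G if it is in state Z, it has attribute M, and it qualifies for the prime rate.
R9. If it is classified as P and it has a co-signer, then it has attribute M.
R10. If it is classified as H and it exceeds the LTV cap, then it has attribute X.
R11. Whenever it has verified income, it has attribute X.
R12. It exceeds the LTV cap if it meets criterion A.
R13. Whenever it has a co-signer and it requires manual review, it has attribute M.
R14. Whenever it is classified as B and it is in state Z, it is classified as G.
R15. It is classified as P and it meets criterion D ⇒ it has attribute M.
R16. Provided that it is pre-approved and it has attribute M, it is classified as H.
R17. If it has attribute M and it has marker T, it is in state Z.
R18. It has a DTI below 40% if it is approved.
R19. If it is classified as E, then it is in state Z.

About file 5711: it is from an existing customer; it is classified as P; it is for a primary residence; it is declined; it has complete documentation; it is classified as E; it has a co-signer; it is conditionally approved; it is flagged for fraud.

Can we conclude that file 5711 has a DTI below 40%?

Forward chaining from the given facts derives: has a prior default, has attribute M, is in state Z.
Rules concluding "it has a DTI below 40%": R4 needs "it is escalated"; R18 needs "it is approved" — none of these are established.

No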